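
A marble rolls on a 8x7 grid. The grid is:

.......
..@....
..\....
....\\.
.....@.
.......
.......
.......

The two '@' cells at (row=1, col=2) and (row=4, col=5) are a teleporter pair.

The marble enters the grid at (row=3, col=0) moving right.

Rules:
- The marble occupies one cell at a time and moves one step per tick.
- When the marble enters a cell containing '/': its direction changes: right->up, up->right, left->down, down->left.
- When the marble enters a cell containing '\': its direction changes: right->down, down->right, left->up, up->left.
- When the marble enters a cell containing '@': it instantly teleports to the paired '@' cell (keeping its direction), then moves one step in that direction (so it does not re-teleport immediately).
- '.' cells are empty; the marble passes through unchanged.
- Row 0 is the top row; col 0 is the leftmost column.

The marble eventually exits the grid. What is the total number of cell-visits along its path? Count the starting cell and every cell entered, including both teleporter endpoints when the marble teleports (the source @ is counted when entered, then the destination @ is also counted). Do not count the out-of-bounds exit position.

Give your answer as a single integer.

Answer: 9

Derivation:
Step 1: enter (3,0), '.' pass, move right to (3,1)
Step 2: enter (3,1), '.' pass, move right to (3,2)
Step 3: enter (3,2), '.' pass, move right to (3,3)
Step 4: enter (3,3), '.' pass, move right to (3,4)
Step 5: enter (3,4), '\' deflects right->down, move down to (4,4)
Step 6: enter (4,4), '.' pass, move down to (5,4)
Step 7: enter (5,4), '.' pass, move down to (6,4)
Step 8: enter (6,4), '.' pass, move down to (7,4)
Step 9: enter (7,4), '.' pass, move down to (8,4)
Step 10: at (8,4) — EXIT via bottom edge, pos 4
Path length (cell visits): 9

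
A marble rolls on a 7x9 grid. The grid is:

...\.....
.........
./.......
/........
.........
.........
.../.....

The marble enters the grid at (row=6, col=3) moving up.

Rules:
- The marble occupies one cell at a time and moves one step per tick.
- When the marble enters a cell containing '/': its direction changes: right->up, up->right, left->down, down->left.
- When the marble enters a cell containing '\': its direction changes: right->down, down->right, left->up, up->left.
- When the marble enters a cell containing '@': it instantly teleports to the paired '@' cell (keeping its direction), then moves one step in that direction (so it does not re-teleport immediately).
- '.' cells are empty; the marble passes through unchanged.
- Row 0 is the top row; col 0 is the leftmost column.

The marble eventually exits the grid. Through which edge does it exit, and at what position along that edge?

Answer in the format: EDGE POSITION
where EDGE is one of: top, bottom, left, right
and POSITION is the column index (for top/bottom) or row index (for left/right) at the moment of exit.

Answer: right 6

Derivation:
Step 1: enter (6,3), '/' deflects up->right, move right to (6,4)
Step 2: enter (6,4), '.' pass, move right to (6,5)
Step 3: enter (6,5), '.' pass, move right to (6,6)
Step 4: enter (6,6), '.' pass, move right to (6,7)
Step 5: enter (6,7), '.' pass, move right to (6,8)
Step 6: enter (6,8), '.' pass, move right to (6,9)
Step 7: at (6,9) — EXIT via right edge, pos 6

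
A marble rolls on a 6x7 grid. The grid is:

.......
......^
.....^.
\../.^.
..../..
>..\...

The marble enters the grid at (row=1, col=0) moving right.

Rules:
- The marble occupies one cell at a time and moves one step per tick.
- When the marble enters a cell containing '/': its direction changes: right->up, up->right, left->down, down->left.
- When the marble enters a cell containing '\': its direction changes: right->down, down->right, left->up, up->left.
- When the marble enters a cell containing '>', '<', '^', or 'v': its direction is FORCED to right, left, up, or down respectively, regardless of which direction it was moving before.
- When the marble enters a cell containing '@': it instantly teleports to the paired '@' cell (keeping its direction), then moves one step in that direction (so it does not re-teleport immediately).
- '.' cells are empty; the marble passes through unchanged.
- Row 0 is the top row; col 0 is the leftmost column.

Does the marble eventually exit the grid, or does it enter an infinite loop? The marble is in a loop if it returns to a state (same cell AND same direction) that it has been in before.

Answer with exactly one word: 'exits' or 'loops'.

Answer: exits

Derivation:
Step 1: enter (1,0), '.' pass, move right to (1,1)
Step 2: enter (1,1), '.' pass, move right to (1,2)
Step 3: enter (1,2), '.' pass, move right to (1,3)
Step 4: enter (1,3), '.' pass, move right to (1,4)
Step 5: enter (1,4), '.' pass, move right to (1,5)
Step 6: enter (1,5), '.' pass, move right to (1,6)
Step 7: enter (1,6), '^' forces right->up, move up to (0,6)
Step 8: enter (0,6), '.' pass, move up to (-1,6)
Step 9: at (-1,6) — EXIT via top edge, pos 6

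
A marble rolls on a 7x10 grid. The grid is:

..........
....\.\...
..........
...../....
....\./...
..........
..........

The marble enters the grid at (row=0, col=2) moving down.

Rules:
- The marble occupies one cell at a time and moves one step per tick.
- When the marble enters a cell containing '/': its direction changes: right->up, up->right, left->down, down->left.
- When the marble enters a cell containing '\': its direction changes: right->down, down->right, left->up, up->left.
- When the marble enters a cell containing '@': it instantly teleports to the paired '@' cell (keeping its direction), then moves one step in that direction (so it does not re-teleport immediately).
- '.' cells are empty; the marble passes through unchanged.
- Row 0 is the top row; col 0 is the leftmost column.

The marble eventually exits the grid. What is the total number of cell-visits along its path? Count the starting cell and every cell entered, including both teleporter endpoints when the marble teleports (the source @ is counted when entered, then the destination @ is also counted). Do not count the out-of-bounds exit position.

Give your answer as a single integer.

Answer: 7

Derivation:
Step 1: enter (0,2), '.' pass, move down to (1,2)
Step 2: enter (1,2), '.' pass, move down to (2,2)
Step 3: enter (2,2), '.' pass, move down to (3,2)
Step 4: enter (3,2), '.' pass, move down to (4,2)
Step 5: enter (4,2), '.' pass, move down to (5,2)
Step 6: enter (5,2), '.' pass, move down to (6,2)
Step 7: enter (6,2), '.' pass, move down to (7,2)
Step 8: at (7,2) — EXIT via bottom edge, pos 2
Path length (cell visits): 7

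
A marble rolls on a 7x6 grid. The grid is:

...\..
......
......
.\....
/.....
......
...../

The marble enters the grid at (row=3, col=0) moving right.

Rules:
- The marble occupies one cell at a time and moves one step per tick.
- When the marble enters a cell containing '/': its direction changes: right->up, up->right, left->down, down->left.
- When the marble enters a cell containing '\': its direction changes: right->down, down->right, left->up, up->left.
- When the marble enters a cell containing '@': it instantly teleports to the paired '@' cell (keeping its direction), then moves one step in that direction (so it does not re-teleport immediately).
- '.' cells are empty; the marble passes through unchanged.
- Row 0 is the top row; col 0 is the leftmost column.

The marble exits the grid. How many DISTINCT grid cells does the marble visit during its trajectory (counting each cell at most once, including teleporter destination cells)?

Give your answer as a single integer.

Step 1: enter (3,0), '.' pass, move right to (3,1)
Step 2: enter (3,1), '\' deflects right->down, move down to (4,1)
Step 3: enter (4,1), '.' pass, move down to (5,1)
Step 4: enter (5,1), '.' pass, move down to (6,1)
Step 5: enter (6,1), '.' pass, move down to (7,1)
Step 6: at (7,1) — EXIT via bottom edge, pos 1
Distinct cells visited: 5 (path length 5)

Answer: 5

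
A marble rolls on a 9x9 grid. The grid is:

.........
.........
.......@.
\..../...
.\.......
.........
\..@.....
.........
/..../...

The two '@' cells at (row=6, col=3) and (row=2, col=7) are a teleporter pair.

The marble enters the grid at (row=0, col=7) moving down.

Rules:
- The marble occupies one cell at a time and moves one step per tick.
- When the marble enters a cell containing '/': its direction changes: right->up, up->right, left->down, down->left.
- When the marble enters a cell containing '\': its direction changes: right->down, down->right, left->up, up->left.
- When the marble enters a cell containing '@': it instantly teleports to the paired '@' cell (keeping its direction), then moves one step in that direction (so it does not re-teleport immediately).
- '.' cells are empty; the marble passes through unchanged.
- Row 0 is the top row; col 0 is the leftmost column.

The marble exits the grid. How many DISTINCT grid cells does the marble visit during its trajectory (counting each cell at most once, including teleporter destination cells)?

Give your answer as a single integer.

Step 1: enter (0,7), '.' pass, move down to (1,7)
Step 2: enter (1,7), '.' pass, move down to (2,7)
Step 3: enter (2,7), '@' teleport (2,7)->(6,3), also enter (6,3), move down to (7,3)
Step 4: enter (7,3), '.' pass, move down to (8,3)
Step 5: enter (8,3), '.' pass, move down to (9,3)
Step 6: at (9,3) — EXIT via bottom edge, pos 3
Distinct cells visited: 6 (path length 6)

Answer: 6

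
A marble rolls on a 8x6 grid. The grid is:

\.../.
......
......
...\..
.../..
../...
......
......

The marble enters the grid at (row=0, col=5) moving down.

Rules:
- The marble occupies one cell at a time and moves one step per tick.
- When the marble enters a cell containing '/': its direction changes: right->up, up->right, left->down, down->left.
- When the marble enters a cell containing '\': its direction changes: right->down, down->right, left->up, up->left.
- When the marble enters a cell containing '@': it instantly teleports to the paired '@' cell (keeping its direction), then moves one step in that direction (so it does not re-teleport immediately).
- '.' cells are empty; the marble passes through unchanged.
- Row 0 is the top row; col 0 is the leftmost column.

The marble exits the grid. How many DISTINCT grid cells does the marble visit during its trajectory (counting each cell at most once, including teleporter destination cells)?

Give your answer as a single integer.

Answer: 8

Derivation:
Step 1: enter (0,5), '.' pass, move down to (1,5)
Step 2: enter (1,5), '.' pass, move down to (2,5)
Step 3: enter (2,5), '.' pass, move down to (3,5)
Step 4: enter (3,5), '.' pass, move down to (4,5)
Step 5: enter (4,5), '.' pass, move down to (5,5)
Step 6: enter (5,5), '.' pass, move down to (6,5)
Step 7: enter (6,5), '.' pass, move down to (7,5)
Step 8: enter (7,5), '.' pass, move down to (8,5)
Step 9: at (8,5) — EXIT via bottom edge, pos 5
Distinct cells visited: 8 (path length 8)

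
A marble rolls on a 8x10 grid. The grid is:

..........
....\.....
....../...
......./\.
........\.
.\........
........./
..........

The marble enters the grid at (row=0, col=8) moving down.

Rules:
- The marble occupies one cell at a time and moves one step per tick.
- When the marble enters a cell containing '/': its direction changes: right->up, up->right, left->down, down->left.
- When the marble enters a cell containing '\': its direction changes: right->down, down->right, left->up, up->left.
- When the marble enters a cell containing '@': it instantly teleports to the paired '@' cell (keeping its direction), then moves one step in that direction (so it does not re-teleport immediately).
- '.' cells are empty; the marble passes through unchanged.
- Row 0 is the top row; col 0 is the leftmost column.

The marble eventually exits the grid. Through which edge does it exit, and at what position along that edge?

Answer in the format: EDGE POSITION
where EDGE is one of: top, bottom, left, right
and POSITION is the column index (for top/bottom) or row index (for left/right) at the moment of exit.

Answer: right 3

Derivation:
Step 1: enter (0,8), '.' pass, move down to (1,8)
Step 2: enter (1,8), '.' pass, move down to (2,8)
Step 3: enter (2,8), '.' pass, move down to (3,8)
Step 4: enter (3,8), '\' deflects down->right, move right to (3,9)
Step 5: enter (3,9), '.' pass, move right to (3,10)
Step 6: at (3,10) — EXIT via right edge, pos 3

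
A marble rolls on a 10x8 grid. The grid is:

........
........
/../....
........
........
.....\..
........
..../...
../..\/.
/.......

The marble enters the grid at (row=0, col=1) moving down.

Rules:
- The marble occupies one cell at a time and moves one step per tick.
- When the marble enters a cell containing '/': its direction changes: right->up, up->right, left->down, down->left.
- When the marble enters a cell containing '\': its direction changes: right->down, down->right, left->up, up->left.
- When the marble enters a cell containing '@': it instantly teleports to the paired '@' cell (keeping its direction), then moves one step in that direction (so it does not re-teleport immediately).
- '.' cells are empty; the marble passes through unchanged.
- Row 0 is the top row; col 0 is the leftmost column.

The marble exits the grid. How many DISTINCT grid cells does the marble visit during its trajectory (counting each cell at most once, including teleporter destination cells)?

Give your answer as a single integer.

Step 1: enter (0,1), '.' pass, move down to (1,1)
Step 2: enter (1,1), '.' pass, move down to (2,1)
Step 3: enter (2,1), '.' pass, move down to (3,1)
Step 4: enter (3,1), '.' pass, move down to (4,1)
Step 5: enter (4,1), '.' pass, move down to (5,1)
Step 6: enter (5,1), '.' pass, move down to (6,1)
Step 7: enter (6,1), '.' pass, move down to (7,1)
Step 8: enter (7,1), '.' pass, move down to (8,1)
Step 9: enter (8,1), '.' pass, move down to (9,1)
Step 10: enter (9,1), '.' pass, move down to (10,1)
Step 11: at (10,1) — EXIT via bottom edge, pos 1
Distinct cells visited: 10 (path length 10)

Answer: 10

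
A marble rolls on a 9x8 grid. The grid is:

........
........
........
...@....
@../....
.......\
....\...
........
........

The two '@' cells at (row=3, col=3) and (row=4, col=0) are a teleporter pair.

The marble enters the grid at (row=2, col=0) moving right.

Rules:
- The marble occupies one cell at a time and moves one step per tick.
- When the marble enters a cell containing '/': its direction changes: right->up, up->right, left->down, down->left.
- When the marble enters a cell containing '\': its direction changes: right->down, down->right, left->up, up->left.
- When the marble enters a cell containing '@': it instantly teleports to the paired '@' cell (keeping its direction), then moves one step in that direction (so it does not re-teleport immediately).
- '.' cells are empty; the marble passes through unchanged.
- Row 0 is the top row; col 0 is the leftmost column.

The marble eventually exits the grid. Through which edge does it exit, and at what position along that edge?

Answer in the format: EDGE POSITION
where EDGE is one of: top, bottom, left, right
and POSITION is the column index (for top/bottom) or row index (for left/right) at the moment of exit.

Step 1: enter (2,0), '.' pass, move right to (2,1)
Step 2: enter (2,1), '.' pass, move right to (2,2)
Step 3: enter (2,2), '.' pass, move right to (2,3)
Step 4: enter (2,3), '.' pass, move right to (2,4)
Step 5: enter (2,4), '.' pass, move right to (2,5)
Step 6: enter (2,5), '.' pass, move right to (2,6)
Step 7: enter (2,6), '.' pass, move right to (2,7)
Step 8: enter (2,7), '.' pass, move right to (2,8)
Step 9: at (2,8) — EXIT via right edge, pos 2

Answer: right 2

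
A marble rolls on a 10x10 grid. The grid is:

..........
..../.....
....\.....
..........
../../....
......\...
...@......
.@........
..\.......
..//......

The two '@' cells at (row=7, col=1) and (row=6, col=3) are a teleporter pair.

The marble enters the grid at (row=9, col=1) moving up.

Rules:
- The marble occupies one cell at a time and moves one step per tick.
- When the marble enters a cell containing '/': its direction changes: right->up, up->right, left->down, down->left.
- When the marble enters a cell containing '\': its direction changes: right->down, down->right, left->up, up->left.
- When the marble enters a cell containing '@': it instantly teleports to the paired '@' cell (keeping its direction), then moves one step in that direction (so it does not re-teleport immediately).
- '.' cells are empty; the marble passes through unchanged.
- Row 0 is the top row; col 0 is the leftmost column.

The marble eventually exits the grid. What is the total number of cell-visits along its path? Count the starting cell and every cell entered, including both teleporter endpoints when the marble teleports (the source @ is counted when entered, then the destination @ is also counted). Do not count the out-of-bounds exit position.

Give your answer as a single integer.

Answer: 10

Derivation:
Step 1: enter (9,1), '.' pass, move up to (8,1)
Step 2: enter (8,1), '.' pass, move up to (7,1)
Step 3: enter (7,1), '@' teleport (7,1)->(6,3), also enter (6,3), move up to (5,3)
Step 4: enter (5,3), '.' pass, move up to (4,3)
Step 5: enter (4,3), '.' pass, move up to (3,3)
Step 6: enter (3,3), '.' pass, move up to (2,3)
Step 7: enter (2,3), '.' pass, move up to (1,3)
Step 8: enter (1,3), '.' pass, move up to (0,3)
Step 9: enter (0,3), '.' pass, move up to (-1,3)
Step 10: at (-1,3) — EXIT via top edge, pos 3
Path length (cell visits): 10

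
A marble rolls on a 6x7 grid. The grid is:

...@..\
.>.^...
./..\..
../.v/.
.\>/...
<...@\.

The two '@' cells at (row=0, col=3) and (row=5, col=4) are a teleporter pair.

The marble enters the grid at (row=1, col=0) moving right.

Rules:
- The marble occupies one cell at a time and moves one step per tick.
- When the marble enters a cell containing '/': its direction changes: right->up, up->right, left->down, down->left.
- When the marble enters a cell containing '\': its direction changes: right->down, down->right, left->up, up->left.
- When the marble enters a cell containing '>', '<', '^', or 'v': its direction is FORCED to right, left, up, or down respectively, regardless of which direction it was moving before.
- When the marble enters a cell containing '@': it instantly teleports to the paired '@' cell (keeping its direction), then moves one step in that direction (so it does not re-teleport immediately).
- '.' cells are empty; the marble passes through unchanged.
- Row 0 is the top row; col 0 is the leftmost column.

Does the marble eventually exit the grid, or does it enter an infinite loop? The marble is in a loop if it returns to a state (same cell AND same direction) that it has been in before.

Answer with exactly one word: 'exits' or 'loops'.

Answer: loops

Derivation:
Step 1: enter (1,0), '.' pass, move right to (1,1)
Step 2: enter (1,1), '>' forces right->right, move right to (1,2)
Step 3: enter (1,2), '.' pass, move right to (1,3)
Step 4: enter (1,3), '^' forces right->up, move up to (0,3)
Step 5: enter (0,3), '@' teleport (0,3)->(5,4), also enter (5,4), move up to (4,4)
Step 6: enter (4,4), '.' pass, move up to (3,4)
Step 7: enter (3,4), 'v' forces up->down, move down to (4,4)
Step 8: enter (4,4), '.' pass, move down to (5,4)
Step 9: enter (5,4), '@' teleport (5,4)->(0,3), also enter (0,3), move down to (1,3)
Step 10: enter (1,3), '^' forces down->up, move up to (0,3)
Step 11: at (0,3) dir=up — LOOP DETECTED (seen before)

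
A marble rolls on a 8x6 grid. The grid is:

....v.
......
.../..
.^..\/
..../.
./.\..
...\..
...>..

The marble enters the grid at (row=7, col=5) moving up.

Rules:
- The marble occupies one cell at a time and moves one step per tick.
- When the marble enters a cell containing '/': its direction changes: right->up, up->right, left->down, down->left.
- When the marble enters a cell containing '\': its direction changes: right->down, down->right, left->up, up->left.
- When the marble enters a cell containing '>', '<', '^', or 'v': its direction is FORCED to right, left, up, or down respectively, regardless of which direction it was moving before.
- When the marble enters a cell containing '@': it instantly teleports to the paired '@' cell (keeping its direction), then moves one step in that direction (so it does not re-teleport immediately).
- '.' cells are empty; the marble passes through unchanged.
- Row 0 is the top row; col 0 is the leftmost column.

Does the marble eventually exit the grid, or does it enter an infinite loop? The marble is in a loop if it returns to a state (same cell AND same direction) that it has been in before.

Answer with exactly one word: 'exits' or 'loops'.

Answer: exits

Derivation:
Step 1: enter (7,5), '.' pass, move up to (6,5)
Step 2: enter (6,5), '.' pass, move up to (5,5)
Step 3: enter (5,5), '.' pass, move up to (4,5)
Step 4: enter (4,5), '.' pass, move up to (3,5)
Step 5: enter (3,5), '/' deflects up->right, move right to (3,6)
Step 6: at (3,6) — EXIT via right edge, pos 3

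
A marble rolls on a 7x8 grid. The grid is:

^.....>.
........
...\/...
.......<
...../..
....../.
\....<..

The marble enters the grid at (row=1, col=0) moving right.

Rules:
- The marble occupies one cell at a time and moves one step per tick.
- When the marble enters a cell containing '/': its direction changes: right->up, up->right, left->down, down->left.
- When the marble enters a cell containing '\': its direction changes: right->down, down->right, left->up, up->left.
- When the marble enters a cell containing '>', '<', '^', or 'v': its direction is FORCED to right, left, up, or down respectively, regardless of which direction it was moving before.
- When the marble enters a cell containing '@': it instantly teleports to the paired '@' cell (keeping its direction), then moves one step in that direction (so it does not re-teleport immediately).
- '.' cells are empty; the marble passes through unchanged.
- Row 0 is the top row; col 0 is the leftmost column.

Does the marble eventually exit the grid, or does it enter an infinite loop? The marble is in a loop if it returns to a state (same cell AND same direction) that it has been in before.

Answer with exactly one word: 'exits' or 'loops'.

Step 1: enter (1,0), '.' pass, move right to (1,1)
Step 2: enter (1,1), '.' pass, move right to (1,2)
Step 3: enter (1,2), '.' pass, move right to (1,3)
Step 4: enter (1,3), '.' pass, move right to (1,4)
Step 5: enter (1,4), '.' pass, move right to (1,5)
Step 6: enter (1,5), '.' pass, move right to (1,6)
Step 7: enter (1,6), '.' pass, move right to (1,7)
Step 8: enter (1,7), '.' pass, move right to (1,8)
Step 9: at (1,8) — EXIT via right edge, pos 1

Answer: exits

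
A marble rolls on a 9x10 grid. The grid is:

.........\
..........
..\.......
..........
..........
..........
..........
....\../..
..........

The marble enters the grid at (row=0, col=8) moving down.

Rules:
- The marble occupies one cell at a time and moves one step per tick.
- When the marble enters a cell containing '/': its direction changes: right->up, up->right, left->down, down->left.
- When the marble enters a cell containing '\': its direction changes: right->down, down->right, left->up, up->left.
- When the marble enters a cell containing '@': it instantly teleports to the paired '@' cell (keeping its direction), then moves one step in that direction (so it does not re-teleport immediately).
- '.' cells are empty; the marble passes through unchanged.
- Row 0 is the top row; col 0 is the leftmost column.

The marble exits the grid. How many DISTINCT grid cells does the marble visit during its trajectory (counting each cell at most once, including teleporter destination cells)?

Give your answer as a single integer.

Answer: 9

Derivation:
Step 1: enter (0,8), '.' pass, move down to (1,8)
Step 2: enter (1,8), '.' pass, move down to (2,8)
Step 3: enter (2,8), '.' pass, move down to (3,8)
Step 4: enter (3,8), '.' pass, move down to (4,8)
Step 5: enter (4,8), '.' pass, move down to (5,8)
Step 6: enter (5,8), '.' pass, move down to (6,8)
Step 7: enter (6,8), '.' pass, move down to (7,8)
Step 8: enter (7,8), '.' pass, move down to (8,8)
Step 9: enter (8,8), '.' pass, move down to (9,8)
Step 10: at (9,8) — EXIT via bottom edge, pos 8
Distinct cells visited: 9 (path length 9)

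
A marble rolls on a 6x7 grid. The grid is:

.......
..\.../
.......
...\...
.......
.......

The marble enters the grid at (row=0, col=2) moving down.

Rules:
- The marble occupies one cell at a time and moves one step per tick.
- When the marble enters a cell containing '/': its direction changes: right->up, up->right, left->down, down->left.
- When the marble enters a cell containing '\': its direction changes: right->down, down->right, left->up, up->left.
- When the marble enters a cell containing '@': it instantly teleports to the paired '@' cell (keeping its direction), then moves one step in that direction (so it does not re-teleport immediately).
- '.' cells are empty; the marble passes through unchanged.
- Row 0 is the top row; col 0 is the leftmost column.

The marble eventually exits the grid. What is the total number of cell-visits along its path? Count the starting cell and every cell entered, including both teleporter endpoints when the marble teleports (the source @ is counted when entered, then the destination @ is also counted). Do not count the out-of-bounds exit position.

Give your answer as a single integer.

Step 1: enter (0,2), '.' pass, move down to (1,2)
Step 2: enter (1,2), '\' deflects down->right, move right to (1,3)
Step 3: enter (1,3), '.' pass, move right to (1,4)
Step 4: enter (1,4), '.' pass, move right to (1,5)
Step 5: enter (1,5), '.' pass, move right to (1,6)
Step 6: enter (1,6), '/' deflects right->up, move up to (0,6)
Step 7: enter (0,6), '.' pass, move up to (-1,6)
Step 8: at (-1,6) — EXIT via top edge, pos 6
Path length (cell visits): 7

Answer: 7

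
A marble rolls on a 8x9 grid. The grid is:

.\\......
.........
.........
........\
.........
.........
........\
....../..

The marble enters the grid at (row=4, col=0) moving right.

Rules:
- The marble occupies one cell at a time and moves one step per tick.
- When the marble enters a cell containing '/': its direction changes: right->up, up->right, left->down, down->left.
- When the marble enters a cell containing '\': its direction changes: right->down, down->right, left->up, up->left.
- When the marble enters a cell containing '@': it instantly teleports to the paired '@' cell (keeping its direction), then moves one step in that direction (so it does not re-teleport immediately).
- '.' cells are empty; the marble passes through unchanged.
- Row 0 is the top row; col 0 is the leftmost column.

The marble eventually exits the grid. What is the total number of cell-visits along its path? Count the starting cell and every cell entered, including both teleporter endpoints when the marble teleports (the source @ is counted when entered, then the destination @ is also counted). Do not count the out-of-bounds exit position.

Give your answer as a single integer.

Step 1: enter (4,0), '.' pass, move right to (4,1)
Step 2: enter (4,1), '.' pass, move right to (4,2)
Step 3: enter (4,2), '.' pass, move right to (4,3)
Step 4: enter (4,3), '.' pass, move right to (4,4)
Step 5: enter (4,4), '.' pass, move right to (4,5)
Step 6: enter (4,5), '.' pass, move right to (4,6)
Step 7: enter (4,6), '.' pass, move right to (4,7)
Step 8: enter (4,7), '.' pass, move right to (4,8)
Step 9: enter (4,8), '.' pass, move right to (4,9)
Step 10: at (4,9) — EXIT via right edge, pos 4
Path length (cell visits): 9

Answer: 9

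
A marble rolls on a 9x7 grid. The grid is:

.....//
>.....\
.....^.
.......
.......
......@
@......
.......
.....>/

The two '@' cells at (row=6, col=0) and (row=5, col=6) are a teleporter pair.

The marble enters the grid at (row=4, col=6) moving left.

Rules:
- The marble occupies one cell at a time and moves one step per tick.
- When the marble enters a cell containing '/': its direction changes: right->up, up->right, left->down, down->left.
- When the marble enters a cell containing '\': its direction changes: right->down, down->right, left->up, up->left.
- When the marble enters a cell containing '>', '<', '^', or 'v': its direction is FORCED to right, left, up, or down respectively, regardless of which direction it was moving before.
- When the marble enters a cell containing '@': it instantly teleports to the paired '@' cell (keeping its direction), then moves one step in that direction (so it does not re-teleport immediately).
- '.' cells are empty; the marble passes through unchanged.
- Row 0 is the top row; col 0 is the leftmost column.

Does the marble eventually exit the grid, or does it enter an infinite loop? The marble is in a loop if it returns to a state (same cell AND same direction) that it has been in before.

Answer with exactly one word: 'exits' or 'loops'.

Step 1: enter (4,6), '.' pass, move left to (4,5)
Step 2: enter (4,5), '.' pass, move left to (4,4)
Step 3: enter (4,4), '.' pass, move left to (4,3)
Step 4: enter (4,3), '.' pass, move left to (4,2)
Step 5: enter (4,2), '.' pass, move left to (4,1)
Step 6: enter (4,1), '.' pass, move left to (4,0)
Step 7: enter (4,0), '.' pass, move left to (4,-1)
Step 8: at (4,-1) — EXIT via left edge, pos 4

Answer: exits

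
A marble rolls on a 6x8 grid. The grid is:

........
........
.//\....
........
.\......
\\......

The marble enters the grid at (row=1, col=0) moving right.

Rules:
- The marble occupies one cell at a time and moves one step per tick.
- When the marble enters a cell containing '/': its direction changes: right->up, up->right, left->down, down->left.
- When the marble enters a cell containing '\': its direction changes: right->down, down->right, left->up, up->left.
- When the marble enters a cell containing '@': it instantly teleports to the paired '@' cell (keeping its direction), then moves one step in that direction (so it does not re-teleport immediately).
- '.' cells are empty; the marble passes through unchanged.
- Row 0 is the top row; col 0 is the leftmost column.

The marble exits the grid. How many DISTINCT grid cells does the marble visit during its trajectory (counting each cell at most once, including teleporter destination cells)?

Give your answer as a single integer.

Step 1: enter (1,0), '.' pass, move right to (1,1)
Step 2: enter (1,1), '.' pass, move right to (1,2)
Step 3: enter (1,2), '.' pass, move right to (1,3)
Step 4: enter (1,3), '.' pass, move right to (1,4)
Step 5: enter (1,4), '.' pass, move right to (1,5)
Step 6: enter (1,5), '.' pass, move right to (1,6)
Step 7: enter (1,6), '.' pass, move right to (1,7)
Step 8: enter (1,7), '.' pass, move right to (1,8)
Step 9: at (1,8) — EXIT via right edge, pos 1
Distinct cells visited: 8 (path length 8)

Answer: 8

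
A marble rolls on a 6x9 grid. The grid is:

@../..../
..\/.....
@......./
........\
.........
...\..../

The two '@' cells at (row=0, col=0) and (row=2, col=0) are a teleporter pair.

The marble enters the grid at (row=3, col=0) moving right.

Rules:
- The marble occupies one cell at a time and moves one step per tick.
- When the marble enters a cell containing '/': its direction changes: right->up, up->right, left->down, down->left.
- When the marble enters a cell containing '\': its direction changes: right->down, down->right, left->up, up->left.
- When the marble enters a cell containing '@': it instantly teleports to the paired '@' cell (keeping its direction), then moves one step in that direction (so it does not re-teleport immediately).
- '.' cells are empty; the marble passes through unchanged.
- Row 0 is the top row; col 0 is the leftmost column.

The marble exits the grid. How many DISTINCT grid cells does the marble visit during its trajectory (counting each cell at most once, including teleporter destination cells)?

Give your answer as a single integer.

Step 1: enter (3,0), '.' pass, move right to (3,1)
Step 2: enter (3,1), '.' pass, move right to (3,2)
Step 3: enter (3,2), '.' pass, move right to (3,3)
Step 4: enter (3,3), '.' pass, move right to (3,4)
Step 5: enter (3,4), '.' pass, move right to (3,5)
Step 6: enter (3,5), '.' pass, move right to (3,6)
Step 7: enter (3,6), '.' pass, move right to (3,7)
Step 8: enter (3,7), '.' pass, move right to (3,8)
Step 9: enter (3,8), '\' deflects right->down, move down to (4,8)
Step 10: enter (4,8), '.' pass, move down to (5,8)
Step 11: enter (5,8), '/' deflects down->left, move left to (5,7)
Step 12: enter (5,7), '.' pass, move left to (5,6)
Step 13: enter (5,6), '.' pass, move left to (5,5)
Step 14: enter (5,5), '.' pass, move left to (5,4)
Step 15: enter (5,4), '.' pass, move left to (5,3)
Step 16: enter (5,3), '\' deflects left->up, move up to (4,3)
Step 17: enter (4,3), '.' pass, move up to (3,3)
Step 18: enter (3,3), '.' pass, move up to (2,3)
Step 19: enter (2,3), '.' pass, move up to (1,3)
Step 20: enter (1,3), '/' deflects up->right, move right to (1,4)
Step 21: enter (1,4), '.' pass, move right to (1,5)
Step 22: enter (1,5), '.' pass, move right to (1,6)
Step 23: enter (1,6), '.' pass, move right to (1,7)
Step 24: enter (1,7), '.' pass, move right to (1,8)
Step 25: enter (1,8), '.' pass, move right to (1,9)
Step 26: at (1,9) — EXIT via right edge, pos 1
Distinct cells visited: 24 (path length 25)

Answer: 24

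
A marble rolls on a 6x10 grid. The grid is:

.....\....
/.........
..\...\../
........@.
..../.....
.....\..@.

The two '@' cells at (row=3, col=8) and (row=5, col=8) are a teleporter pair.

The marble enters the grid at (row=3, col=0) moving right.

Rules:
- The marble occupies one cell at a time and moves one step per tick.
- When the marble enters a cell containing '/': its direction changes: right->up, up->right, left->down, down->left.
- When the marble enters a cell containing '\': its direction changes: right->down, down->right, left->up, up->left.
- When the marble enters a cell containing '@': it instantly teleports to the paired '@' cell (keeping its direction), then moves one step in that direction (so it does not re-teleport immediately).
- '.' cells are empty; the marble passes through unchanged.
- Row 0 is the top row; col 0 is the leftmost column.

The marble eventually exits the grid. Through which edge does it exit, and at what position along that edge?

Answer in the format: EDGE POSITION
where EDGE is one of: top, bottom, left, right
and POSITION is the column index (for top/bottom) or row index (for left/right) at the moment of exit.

Answer: right 5

Derivation:
Step 1: enter (3,0), '.' pass, move right to (3,1)
Step 2: enter (3,1), '.' pass, move right to (3,2)
Step 3: enter (3,2), '.' pass, move right to (3,3)
Step 4: enter (3,3), '.' pass, move right to (3,4)
Step 5: enter (3,4), '.' pass, move right to (3,5)
Step 6: enter (3,5), '.' pass, move right to (3,6)
Step 7: enter (3,6), '.' pass, move right to (3,7)
Step 8: enter (3,7), '.' pass, move right to (3,8)
Step 9: enter (3,8), '@' teleport (3,8)->(5,8), also enter (5,8), move right to (5,9)
Step 10: enter (5,9), '.' pass, move right to (5,10)
Step 11: at (5,10) — EXIT via right edge, pos 5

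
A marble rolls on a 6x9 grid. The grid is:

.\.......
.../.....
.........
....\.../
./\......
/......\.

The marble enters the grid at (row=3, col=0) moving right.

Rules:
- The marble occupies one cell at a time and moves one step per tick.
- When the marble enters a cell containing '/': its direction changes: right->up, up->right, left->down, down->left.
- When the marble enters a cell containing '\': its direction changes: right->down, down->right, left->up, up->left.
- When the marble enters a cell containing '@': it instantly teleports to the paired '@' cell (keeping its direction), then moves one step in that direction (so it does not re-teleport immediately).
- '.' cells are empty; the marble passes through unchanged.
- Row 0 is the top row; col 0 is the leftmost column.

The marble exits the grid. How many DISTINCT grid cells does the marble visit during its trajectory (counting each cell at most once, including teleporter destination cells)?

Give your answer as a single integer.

Step 1: enter (3,0), '.' pass, move right to (3,1)
Step 2: enter (3,1), '.' pass, move right to (3,2)
Step 3: enter (3,2), '.' pass, move right to (3,3)
Step 4: enter (3,3), '.' pass, move right to (3,4)
Step 5: enter (3,4), '\' deflects right->down, move down to (4,4)
Step 6: enter (4,4), '.' pass, move down to (5,4)
Step 7: enter (5,4), '.' pass, move down to (6,4)
Step 8: at (6,4) — EXIT via bottom edge, pos 4
Distinct cells visited: 7 (path length 7)

Answer: 7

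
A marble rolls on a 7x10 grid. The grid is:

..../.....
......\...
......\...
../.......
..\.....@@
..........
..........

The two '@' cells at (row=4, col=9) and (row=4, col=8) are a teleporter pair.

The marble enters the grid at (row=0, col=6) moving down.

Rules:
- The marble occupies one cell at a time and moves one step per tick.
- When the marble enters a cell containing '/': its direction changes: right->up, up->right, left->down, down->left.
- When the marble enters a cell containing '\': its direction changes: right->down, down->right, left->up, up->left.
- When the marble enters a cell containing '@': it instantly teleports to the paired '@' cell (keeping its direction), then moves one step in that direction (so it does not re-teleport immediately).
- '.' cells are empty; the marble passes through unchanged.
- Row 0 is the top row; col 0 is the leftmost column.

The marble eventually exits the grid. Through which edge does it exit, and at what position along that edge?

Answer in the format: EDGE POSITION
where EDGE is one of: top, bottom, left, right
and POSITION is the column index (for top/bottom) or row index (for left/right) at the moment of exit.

Step 1: enter (0,6), '.' pass, move down to (1,6)
Step 2: enter (1,6), '\' deflects down->right, move right to (1,7)
Step 3: enter (1,7), '.' pass, move right to (1,8)
Step 4: enter (1,8), '.' pass, move right to (1,9)
Step 5: enter (1,9), '.' pass, move right to (1,10)
Step 6: at (1,10) — EXIT via right edge, pos 1

Answer: right 1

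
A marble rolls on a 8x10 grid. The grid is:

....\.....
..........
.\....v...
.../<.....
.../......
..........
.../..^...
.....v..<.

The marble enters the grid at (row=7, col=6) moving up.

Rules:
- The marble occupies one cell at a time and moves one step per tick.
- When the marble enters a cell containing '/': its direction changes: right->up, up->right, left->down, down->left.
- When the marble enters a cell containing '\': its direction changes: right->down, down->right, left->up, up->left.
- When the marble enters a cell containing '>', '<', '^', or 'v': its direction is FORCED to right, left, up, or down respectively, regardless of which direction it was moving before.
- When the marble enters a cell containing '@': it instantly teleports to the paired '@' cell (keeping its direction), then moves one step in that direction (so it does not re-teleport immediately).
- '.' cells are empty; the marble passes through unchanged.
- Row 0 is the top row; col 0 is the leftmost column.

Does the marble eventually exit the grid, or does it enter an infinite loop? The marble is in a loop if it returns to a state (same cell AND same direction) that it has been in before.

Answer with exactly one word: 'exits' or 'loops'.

Answer: loops

Derivation:
Step 1: enter (7,6), '.' pass, move up to (6,6)
Step 2: enter (6,6), '^' forces up->up, move up to (5,6)
Step 3: enter (5,6), '.' pass, move up to (4,6)
Step 4: enter (4,6), '.' pass, move up to (3,6)
Step 5: enter (3,6), '.' pass, move up to (2,6)
Step 6: enter (2,6), 'v' forces up->down, move down to (3,6)
Step 7: enter (3,6), '.' pass, move down to (4,6)
Step 8: enter (4,6), '.' pass, move down to (5,6)
Step 9: enter (5,6), '.' pass, move down to (6,6)
Step 10: enter (6,6), '^' forces down->up, move up to (5,6)
Step 11: at (5,6) dir=up — LOOP DETECTED (seen before)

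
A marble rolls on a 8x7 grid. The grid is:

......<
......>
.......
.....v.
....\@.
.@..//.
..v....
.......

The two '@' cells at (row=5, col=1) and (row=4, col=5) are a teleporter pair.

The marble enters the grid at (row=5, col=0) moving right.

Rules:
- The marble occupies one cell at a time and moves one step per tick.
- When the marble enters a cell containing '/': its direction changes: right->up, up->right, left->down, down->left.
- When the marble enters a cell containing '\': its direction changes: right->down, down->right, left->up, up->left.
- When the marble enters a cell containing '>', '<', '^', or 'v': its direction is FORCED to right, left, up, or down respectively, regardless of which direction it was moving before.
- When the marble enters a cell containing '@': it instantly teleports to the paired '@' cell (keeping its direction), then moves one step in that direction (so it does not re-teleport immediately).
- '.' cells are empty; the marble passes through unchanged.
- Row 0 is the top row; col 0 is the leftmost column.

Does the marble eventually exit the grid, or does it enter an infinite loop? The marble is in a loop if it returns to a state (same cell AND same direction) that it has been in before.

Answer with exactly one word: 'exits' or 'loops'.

Answer: exits

Derivation:
Step 1: enter (5,0), '.' pass, move right to (5,1)
Step 2: enter (5,1), '@' teleport (5,1)->(4,5), also enter (4,5), move right to (4,6)
Step 3: enter (4,6), '.' pass, move right to (4,7)
Step 4: at (4,7) — EXIT via right edge, pos 4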